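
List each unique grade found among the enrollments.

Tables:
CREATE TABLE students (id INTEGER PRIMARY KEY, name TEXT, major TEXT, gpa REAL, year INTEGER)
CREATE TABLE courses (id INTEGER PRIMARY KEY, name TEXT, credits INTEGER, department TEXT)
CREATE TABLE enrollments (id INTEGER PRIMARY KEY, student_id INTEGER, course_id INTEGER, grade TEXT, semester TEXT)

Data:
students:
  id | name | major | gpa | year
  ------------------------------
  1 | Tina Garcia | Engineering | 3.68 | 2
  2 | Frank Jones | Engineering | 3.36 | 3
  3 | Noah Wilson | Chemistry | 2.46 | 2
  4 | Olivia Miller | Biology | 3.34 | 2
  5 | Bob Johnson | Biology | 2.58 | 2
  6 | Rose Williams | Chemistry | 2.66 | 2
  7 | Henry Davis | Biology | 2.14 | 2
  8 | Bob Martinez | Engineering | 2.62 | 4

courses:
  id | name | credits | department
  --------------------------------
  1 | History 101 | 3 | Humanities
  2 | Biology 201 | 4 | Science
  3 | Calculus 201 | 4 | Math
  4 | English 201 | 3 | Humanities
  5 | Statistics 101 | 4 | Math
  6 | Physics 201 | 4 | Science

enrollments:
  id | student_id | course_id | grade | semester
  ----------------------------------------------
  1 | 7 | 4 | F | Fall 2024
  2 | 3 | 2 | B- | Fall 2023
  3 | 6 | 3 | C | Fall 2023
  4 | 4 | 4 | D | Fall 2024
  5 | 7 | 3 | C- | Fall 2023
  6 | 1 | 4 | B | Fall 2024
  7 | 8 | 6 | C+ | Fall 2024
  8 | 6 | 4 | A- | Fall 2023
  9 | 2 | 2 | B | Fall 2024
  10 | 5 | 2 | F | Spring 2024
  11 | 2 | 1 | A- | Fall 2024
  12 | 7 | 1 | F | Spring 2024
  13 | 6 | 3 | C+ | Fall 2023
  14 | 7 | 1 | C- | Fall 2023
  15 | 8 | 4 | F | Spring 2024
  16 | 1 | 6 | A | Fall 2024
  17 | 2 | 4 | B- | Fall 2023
SELECT DISTINCT grade FROM enrollments

Execution result:
grade
F
B-
C
D
C-
B
C+
A-
A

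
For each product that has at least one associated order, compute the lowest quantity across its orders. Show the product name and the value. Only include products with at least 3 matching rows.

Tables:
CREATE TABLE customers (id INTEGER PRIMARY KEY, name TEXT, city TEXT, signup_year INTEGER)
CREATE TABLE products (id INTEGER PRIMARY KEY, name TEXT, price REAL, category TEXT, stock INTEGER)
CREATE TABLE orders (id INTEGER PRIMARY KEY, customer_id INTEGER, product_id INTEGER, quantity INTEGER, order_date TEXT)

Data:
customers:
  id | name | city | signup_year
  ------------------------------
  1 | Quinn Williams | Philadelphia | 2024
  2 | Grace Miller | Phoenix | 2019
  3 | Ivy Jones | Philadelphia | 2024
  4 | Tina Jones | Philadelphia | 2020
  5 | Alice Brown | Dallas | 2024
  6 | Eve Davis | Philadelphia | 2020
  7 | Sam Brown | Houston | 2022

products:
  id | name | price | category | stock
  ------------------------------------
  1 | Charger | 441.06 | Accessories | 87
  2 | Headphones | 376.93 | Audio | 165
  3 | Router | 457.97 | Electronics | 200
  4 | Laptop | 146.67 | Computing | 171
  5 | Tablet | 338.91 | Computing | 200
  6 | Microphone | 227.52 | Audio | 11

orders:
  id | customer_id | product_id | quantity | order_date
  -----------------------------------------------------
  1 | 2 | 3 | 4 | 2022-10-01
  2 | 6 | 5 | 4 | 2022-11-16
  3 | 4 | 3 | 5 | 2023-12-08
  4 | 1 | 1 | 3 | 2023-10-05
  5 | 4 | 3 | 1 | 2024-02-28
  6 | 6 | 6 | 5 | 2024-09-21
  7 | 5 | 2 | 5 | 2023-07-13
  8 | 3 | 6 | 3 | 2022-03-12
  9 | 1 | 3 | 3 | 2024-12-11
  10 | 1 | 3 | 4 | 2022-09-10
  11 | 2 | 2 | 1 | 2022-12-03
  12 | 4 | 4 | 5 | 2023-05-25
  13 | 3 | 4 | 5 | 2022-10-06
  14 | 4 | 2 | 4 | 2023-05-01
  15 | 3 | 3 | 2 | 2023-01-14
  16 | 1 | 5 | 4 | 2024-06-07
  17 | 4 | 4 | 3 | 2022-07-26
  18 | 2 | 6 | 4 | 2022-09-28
SELECT p.name, MIN(c.quantity) AS min_quantity FROM orders c JOIN products p ON c.product_id = p.id GROUP BY p.id, p.name HAVING COUNT(*) >= 3

Execution result:
name | min_quantity
Headphones | 1
Router | 1
Laptop | 3
Microphone | 3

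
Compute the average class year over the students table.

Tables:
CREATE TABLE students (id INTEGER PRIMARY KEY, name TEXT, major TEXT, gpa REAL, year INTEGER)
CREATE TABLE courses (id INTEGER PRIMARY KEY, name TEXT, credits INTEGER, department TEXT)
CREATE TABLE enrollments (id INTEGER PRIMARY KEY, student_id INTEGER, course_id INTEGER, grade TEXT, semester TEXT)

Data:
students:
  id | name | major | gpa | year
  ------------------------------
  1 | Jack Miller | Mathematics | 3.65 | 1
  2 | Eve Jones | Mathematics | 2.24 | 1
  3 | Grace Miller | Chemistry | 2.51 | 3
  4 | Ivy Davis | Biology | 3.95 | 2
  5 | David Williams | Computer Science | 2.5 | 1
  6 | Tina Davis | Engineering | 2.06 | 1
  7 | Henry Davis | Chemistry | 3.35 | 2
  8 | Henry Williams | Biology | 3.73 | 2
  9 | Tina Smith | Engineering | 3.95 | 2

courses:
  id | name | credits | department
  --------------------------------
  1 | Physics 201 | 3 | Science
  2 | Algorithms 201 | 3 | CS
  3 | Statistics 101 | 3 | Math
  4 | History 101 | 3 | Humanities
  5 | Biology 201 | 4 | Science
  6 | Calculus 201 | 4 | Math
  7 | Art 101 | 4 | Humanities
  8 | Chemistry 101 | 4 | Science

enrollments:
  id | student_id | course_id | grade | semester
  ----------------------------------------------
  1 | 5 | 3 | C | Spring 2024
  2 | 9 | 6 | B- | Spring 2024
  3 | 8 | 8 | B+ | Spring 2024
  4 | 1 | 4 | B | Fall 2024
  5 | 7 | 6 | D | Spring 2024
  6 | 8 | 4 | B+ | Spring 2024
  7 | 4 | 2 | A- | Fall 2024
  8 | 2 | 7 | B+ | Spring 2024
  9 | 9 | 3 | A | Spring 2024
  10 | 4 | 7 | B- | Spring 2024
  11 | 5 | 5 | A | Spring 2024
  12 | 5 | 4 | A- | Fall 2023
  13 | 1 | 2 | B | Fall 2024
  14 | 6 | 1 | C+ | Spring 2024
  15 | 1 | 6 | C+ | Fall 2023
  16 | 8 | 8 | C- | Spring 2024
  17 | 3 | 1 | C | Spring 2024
SELECT AVG(year) FROM students

Execution result:
1.67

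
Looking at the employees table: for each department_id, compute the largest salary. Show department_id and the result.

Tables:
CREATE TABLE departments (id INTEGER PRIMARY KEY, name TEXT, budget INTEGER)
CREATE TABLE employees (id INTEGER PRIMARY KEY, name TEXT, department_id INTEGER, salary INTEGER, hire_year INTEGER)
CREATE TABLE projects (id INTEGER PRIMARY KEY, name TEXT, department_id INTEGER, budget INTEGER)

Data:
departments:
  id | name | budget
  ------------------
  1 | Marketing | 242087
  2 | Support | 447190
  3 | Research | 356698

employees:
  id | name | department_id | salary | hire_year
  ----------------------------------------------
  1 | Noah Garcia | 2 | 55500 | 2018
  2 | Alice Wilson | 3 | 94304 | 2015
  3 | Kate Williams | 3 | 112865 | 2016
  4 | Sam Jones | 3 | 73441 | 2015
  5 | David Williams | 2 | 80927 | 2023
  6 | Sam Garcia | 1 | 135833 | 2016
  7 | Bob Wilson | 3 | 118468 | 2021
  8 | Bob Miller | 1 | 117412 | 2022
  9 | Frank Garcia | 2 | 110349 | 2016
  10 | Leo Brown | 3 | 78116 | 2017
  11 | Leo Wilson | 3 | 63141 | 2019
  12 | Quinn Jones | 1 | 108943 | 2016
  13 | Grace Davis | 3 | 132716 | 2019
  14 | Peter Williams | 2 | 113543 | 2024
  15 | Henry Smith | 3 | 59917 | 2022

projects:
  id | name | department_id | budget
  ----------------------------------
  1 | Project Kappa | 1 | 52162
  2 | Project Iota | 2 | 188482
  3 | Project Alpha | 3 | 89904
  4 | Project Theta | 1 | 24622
SELECT department_id, MAX(salary) AS max_salary FROM employees GROUP BY department_id

Execution result:
department_id | max_salary
1 | 135833
2 | 113543
3 | 132716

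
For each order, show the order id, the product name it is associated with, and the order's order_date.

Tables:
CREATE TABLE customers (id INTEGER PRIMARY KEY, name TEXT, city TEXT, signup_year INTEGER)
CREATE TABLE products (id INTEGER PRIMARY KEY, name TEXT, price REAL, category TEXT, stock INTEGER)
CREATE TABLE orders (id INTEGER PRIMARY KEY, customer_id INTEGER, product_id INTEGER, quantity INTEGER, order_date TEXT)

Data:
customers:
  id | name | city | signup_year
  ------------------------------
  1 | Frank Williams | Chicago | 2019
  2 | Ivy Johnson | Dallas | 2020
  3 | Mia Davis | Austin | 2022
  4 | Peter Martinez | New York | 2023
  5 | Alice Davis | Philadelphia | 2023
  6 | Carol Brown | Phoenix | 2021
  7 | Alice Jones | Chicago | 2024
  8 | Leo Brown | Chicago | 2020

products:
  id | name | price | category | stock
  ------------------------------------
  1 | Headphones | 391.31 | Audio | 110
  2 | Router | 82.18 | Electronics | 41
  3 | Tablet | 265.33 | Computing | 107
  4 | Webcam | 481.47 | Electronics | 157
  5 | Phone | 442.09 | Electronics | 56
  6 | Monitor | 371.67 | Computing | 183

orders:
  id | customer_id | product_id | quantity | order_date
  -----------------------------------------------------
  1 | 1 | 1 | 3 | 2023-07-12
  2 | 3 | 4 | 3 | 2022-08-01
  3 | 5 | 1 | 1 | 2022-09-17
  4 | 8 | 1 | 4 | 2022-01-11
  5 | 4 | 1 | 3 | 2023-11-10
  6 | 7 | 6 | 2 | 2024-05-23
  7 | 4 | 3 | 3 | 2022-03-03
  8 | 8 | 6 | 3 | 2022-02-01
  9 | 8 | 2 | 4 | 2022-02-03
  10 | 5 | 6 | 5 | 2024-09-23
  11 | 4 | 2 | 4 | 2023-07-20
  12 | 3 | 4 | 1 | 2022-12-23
SELECT c.id, p.name AS product, c.order_date FROM orders c JOIN products p ON c.product_id = p.id

Execution result:
id | product | order_date
1 | Headphones | 2023-07-12
2 | Webcam | 2022-08-01
3 | Headphones | 2022-09-17
4 | Headphones | 2022-01-11
5 | Headphones | 2023-11-10
6 | Monitor | 2024-05-23
7 | Tablet | 2022-03-03
8 | Monitor | 2022-02-01
9 | Router | 2022-02-03
10 | Monitor | 2024-09-23
11 | Router | 2023-07-20
12 | Webcam | 2022-12-23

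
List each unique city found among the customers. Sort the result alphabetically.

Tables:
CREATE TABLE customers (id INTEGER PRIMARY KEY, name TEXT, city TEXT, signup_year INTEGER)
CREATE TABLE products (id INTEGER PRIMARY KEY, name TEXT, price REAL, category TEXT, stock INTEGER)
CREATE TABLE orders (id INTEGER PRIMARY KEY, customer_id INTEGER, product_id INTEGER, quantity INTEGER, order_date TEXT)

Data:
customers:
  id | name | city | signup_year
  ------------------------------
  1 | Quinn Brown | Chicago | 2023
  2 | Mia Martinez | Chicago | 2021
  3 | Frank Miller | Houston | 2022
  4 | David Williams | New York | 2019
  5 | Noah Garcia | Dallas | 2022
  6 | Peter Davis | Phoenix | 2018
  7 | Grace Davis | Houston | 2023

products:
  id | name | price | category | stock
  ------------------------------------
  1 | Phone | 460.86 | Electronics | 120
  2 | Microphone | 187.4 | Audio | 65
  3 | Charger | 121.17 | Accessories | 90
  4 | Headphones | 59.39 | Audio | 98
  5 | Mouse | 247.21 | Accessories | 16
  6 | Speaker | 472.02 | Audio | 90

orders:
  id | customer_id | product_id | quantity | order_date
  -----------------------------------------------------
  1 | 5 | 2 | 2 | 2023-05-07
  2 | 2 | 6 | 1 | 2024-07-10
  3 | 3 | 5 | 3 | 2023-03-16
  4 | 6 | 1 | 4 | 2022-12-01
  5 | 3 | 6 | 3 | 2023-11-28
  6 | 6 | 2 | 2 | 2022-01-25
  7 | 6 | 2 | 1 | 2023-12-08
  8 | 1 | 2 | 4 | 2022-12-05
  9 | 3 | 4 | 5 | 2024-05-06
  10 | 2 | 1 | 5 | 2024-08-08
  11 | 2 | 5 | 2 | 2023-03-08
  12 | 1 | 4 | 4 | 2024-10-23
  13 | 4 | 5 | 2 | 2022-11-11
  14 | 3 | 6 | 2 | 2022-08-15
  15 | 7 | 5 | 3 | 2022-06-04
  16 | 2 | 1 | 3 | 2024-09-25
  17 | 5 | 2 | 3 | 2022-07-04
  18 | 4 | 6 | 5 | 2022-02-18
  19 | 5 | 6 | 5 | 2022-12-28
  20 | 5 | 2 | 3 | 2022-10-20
SELECT DISTINCT city FROM customers ORDER BY city

Execution result:
city
Chicago
Dallas
Houston
New York
Phoenix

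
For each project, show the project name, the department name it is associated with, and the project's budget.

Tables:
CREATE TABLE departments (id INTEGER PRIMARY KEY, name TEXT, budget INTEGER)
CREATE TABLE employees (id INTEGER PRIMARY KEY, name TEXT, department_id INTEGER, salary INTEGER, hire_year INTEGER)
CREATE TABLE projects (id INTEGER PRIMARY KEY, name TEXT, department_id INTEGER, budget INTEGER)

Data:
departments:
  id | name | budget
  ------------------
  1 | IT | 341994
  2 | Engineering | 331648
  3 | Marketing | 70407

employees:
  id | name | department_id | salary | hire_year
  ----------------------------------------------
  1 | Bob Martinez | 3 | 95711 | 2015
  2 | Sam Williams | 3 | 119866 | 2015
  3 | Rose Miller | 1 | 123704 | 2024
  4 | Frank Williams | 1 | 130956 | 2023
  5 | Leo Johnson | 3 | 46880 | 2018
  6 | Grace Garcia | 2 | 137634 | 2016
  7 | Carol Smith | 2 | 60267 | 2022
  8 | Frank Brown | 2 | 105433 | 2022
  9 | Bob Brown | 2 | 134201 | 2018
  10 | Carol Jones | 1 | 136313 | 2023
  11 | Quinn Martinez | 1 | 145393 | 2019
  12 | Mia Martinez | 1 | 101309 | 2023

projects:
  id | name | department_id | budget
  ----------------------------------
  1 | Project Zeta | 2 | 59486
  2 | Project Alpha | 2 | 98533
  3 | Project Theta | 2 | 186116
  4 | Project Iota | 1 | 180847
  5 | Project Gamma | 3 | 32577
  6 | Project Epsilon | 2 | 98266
SELECT c.name, p.name AS department, c.budget FROM projects c JOIN departments p ON c.department_id = p.id

Execution result:
name | department | budget
Project Zeta | Engineering | 59486
Project Alpha | Engineering | 98533
Project Theta | Engineering | 186116
Project Iota | IT | 180847
Project Gamma | Marketing | 32577
Project Epsilon | Engineering | 98266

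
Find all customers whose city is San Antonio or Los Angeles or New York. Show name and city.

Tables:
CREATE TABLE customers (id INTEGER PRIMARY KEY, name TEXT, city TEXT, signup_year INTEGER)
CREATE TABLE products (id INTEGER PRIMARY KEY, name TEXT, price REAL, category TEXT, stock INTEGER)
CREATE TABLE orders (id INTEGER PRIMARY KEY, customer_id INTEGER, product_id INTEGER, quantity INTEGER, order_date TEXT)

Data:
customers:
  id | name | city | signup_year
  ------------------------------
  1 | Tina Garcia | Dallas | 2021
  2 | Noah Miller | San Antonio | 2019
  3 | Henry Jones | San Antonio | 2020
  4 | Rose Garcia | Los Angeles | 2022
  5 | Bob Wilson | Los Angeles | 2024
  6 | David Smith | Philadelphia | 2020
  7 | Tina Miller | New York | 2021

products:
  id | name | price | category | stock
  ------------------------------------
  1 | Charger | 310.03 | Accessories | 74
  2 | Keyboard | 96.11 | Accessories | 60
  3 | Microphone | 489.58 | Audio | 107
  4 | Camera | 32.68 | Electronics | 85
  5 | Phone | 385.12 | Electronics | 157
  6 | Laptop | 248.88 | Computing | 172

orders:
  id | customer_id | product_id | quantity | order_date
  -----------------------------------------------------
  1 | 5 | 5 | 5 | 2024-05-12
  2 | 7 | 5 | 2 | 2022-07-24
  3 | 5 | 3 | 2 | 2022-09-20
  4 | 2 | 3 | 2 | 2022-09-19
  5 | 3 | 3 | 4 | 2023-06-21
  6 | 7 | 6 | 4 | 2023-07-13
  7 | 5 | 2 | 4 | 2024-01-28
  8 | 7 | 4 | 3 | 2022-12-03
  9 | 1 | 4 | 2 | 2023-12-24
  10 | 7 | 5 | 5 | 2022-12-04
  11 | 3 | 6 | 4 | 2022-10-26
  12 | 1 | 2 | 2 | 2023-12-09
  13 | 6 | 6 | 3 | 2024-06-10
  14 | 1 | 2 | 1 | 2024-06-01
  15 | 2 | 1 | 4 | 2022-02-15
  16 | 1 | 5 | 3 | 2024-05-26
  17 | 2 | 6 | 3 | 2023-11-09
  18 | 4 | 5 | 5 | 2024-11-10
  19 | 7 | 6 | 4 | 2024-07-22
SELECT name, city FROM customers WHERE city IN ('San Antonio', 'Los Angeles', 'New York')

Execution result:
name | city
Noah Miller | San Antonio
Henry Jones | San Antonio
Rose Garcia | Los Angeles
Bob Wilson | Los Angeles
Tina Miller | New York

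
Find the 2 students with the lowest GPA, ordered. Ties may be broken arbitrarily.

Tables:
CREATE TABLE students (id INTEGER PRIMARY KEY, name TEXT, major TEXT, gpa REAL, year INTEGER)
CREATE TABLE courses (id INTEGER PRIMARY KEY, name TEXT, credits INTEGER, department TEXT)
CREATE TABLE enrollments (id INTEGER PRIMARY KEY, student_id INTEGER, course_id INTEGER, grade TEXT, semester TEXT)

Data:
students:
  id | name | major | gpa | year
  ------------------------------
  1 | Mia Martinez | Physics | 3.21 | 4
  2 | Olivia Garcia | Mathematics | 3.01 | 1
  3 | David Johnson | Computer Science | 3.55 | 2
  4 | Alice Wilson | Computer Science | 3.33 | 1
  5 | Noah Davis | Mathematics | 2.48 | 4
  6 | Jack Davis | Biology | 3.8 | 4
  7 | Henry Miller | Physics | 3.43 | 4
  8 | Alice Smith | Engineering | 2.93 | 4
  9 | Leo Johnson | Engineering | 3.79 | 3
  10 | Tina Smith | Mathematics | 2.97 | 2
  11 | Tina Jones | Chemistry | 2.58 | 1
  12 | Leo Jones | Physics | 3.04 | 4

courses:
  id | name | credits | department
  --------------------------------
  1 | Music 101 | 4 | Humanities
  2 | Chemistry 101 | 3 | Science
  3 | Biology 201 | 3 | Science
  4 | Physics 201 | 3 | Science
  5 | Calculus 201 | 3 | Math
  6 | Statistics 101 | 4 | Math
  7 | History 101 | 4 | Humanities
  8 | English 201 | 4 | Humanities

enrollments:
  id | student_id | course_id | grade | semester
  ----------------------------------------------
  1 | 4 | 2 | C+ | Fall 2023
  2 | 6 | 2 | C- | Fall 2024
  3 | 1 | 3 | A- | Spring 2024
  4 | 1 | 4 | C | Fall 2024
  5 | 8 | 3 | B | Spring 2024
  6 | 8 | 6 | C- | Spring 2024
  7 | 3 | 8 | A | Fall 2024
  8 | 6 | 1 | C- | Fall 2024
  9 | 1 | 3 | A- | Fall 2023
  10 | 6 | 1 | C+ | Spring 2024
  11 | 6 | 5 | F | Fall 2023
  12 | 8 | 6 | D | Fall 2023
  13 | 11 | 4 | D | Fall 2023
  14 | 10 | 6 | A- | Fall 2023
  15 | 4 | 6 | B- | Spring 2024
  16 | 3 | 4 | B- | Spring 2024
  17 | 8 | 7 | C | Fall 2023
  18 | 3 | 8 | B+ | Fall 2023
SELECT name, gpa FROM students ORDER BY gpa ASC LIMIT 2

Execution result:
name | gpa
Noah Davis | 2.48
Tina Jones | 2.58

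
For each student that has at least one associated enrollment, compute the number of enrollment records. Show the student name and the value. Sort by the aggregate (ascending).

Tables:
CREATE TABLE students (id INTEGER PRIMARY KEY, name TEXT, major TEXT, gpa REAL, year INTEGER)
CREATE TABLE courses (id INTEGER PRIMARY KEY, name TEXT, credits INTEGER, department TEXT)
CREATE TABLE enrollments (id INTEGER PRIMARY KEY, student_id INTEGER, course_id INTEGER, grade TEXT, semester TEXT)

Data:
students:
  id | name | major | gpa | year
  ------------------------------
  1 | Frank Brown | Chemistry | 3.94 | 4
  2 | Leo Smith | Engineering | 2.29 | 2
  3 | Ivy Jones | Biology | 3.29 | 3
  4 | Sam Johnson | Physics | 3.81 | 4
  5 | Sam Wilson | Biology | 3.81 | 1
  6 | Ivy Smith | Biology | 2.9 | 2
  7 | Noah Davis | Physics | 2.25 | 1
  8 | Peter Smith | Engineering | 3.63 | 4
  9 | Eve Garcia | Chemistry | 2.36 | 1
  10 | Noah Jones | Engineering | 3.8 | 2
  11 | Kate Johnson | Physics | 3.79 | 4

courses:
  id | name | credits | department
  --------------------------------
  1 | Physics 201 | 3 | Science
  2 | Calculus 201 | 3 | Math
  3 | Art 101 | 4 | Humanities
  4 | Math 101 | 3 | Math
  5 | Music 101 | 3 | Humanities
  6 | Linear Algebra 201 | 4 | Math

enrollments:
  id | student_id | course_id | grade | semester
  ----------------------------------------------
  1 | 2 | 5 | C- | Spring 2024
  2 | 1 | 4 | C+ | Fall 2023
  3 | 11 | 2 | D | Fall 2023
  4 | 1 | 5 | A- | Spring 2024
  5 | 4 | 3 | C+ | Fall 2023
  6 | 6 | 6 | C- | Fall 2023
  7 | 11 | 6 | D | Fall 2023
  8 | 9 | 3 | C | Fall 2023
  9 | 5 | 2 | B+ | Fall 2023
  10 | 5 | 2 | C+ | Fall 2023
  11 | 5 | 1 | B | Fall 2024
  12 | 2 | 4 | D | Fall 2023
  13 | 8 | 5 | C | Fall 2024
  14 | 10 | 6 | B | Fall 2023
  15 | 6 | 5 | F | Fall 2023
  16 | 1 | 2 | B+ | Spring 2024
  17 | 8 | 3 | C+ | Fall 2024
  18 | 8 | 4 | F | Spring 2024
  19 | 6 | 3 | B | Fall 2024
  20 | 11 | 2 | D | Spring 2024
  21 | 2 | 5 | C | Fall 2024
SELECT p.name, COUNT(*) AS n FROM enrollments c JOIN students p ON c.student_id = p.id GROUP BY p.id, p.name ORDER BY n ASC

Execution result:
name | n
Sam Johnson | 1
Eve Garcia | 1
Noah Jones | 1
Frank Brown | 3
Leo Smith | 3
Sam Wilson | 3
Ivy Smith | 3
Peter Smith | 3
Kate Johnson | 3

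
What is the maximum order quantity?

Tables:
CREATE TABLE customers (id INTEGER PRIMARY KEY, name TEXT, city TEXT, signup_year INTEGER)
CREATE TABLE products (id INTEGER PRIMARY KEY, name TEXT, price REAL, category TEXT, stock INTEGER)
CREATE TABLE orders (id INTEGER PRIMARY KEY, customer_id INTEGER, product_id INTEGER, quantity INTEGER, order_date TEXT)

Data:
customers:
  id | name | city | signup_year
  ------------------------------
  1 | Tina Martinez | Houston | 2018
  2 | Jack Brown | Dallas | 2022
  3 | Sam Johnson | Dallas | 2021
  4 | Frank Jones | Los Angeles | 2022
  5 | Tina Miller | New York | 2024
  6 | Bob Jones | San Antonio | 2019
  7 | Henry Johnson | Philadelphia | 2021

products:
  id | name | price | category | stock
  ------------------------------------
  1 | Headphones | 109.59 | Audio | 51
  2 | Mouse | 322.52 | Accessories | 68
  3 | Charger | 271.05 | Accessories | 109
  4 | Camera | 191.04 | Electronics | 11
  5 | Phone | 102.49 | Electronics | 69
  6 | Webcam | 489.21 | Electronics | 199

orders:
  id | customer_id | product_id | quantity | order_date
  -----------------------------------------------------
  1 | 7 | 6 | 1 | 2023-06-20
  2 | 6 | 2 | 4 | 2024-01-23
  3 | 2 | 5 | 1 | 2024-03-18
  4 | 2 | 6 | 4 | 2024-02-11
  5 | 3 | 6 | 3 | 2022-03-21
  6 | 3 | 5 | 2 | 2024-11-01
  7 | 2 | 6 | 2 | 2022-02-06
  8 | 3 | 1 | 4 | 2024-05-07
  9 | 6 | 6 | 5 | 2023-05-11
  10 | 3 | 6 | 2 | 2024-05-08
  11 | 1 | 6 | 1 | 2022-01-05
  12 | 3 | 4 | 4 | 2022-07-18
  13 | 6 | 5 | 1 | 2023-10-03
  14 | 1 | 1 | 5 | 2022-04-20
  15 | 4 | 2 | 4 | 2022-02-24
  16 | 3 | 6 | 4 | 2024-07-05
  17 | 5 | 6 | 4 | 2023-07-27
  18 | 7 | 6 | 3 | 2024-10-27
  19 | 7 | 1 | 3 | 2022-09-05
SELECT MAX(quantity) FROM orders

Execution result:
5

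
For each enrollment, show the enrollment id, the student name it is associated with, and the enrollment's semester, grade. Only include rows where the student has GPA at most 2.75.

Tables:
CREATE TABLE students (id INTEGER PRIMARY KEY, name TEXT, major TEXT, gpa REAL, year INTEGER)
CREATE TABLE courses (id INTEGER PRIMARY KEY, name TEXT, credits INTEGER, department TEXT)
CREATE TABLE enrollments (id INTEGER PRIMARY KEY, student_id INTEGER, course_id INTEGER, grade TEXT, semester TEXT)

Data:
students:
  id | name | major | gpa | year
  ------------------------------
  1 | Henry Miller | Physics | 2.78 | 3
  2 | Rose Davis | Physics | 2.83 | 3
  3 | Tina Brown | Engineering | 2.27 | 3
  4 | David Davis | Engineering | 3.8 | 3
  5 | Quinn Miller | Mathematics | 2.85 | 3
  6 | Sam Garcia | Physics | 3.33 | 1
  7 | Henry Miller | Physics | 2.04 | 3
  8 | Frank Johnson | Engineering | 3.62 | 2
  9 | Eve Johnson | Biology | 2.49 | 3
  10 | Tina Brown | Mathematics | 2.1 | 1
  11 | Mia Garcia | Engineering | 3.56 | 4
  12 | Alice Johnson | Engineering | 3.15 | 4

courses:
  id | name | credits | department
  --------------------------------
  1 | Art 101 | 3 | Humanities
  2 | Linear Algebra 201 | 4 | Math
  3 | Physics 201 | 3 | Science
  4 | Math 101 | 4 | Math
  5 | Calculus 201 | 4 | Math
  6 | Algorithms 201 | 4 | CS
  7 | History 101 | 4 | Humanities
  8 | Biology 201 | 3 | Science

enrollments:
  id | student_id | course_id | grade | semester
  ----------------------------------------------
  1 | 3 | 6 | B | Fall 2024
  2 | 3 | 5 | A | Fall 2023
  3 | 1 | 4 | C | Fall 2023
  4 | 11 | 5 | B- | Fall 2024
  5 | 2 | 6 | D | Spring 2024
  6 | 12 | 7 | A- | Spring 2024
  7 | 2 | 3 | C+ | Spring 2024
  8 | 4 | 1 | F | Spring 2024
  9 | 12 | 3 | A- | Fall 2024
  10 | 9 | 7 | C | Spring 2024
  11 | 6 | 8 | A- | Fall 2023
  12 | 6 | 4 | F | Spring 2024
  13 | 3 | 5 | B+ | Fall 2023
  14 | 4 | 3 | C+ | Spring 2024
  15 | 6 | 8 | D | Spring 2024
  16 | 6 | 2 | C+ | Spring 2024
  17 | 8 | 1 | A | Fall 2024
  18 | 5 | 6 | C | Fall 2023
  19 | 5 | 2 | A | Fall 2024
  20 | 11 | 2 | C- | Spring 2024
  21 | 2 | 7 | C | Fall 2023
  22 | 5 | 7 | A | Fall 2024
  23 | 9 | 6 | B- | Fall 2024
SELECT c.id, p.name AS student, c.semester, c.grade FROM enrollments c JOIN students p ON c.student_id = p.id WHERE p.gpa <= 2.75

Execution result:
id | student | semester | grade
1 | Tina Brown | Fall 2024 | B
2 | Tina Brown | Fall 2023 | A
10 | Eve Johnson | Spring 2024 | C
13 | Tina Brown | Fall 2023 | B+
23 | Eve Johnson | Fall 2024 | B-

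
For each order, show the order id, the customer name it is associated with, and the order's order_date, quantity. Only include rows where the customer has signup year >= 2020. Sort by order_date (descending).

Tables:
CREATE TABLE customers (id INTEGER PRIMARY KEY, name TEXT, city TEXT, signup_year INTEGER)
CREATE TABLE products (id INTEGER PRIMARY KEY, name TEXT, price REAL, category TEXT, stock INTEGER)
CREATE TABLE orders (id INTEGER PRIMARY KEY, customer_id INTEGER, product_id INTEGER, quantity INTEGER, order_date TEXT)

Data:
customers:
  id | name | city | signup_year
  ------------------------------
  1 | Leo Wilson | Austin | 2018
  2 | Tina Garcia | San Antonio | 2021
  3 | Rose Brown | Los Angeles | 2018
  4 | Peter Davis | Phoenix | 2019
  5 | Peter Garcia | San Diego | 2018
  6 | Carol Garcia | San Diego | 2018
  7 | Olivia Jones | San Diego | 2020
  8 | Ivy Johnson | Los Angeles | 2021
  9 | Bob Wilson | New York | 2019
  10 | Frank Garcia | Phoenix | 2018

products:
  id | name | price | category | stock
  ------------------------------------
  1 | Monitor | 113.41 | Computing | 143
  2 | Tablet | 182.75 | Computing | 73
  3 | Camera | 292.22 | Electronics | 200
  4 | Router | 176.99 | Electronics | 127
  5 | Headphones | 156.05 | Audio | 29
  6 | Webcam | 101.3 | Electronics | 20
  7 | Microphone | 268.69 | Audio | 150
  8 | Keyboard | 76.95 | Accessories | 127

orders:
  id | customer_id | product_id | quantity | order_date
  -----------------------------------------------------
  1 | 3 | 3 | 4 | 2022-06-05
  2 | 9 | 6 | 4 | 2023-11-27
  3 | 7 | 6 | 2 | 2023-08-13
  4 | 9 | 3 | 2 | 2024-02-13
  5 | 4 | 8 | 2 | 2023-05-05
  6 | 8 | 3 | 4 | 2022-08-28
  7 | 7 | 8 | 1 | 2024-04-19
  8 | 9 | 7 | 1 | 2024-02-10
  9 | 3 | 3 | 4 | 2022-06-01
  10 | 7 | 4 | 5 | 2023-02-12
SELECT c.id, p.name AS customer, c.order_date, c.quantity FROM orders c JOIN customers p ON c.customer_id = p.id WHERE p.signup_year >= 2020 ORDER BY c.order_date DESC

Execution result:
id | customer | order_date | quantity
7 | Olivia Jones | 2024-04-19 | 1
3 | Olivia Jones | 2023-08-13 | 2
10 | Olivia Jones | 2023-02-12 | 5
6 | Ivy Johnson | 2022-08-28 | 4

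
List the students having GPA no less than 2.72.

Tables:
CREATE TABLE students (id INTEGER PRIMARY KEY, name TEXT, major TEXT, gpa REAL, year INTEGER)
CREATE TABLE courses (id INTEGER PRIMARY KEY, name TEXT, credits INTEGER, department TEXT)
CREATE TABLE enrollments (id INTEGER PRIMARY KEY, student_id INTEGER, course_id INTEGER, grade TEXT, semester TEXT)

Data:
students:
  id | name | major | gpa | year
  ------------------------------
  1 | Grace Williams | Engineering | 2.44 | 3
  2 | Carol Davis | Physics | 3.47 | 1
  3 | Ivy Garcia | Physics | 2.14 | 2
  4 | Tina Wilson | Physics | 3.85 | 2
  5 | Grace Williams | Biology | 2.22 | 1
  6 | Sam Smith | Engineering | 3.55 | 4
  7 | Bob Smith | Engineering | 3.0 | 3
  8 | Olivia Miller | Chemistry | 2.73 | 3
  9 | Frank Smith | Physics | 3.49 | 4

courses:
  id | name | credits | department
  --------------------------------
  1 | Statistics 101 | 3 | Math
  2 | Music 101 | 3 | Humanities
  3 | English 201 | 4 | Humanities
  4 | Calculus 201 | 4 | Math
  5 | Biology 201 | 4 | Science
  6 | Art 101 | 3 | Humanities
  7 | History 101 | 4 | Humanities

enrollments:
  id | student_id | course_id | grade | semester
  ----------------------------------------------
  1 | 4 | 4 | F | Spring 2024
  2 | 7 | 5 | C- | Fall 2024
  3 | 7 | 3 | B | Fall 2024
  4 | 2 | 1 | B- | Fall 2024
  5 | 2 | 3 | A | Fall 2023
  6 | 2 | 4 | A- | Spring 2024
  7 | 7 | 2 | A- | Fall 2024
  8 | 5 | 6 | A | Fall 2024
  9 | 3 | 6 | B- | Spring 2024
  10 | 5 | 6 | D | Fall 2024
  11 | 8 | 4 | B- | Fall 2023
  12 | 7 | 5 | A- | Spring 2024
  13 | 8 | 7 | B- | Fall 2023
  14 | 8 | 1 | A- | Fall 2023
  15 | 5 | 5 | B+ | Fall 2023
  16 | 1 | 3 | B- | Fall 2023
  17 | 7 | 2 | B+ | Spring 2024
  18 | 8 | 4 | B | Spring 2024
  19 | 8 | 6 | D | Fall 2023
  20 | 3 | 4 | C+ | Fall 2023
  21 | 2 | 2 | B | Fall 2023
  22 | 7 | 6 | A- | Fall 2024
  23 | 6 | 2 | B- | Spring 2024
SELECT name, gpa FROM students WHERE gpa >= 2.72

Execution result:
name | gpa
Carol Davis | 3.47
Tina Wilson | 3.85
Sam Smith | 3.55
Bob Smith | 3.00
Olivia Miller | 2.73
Frank Smith | 3.49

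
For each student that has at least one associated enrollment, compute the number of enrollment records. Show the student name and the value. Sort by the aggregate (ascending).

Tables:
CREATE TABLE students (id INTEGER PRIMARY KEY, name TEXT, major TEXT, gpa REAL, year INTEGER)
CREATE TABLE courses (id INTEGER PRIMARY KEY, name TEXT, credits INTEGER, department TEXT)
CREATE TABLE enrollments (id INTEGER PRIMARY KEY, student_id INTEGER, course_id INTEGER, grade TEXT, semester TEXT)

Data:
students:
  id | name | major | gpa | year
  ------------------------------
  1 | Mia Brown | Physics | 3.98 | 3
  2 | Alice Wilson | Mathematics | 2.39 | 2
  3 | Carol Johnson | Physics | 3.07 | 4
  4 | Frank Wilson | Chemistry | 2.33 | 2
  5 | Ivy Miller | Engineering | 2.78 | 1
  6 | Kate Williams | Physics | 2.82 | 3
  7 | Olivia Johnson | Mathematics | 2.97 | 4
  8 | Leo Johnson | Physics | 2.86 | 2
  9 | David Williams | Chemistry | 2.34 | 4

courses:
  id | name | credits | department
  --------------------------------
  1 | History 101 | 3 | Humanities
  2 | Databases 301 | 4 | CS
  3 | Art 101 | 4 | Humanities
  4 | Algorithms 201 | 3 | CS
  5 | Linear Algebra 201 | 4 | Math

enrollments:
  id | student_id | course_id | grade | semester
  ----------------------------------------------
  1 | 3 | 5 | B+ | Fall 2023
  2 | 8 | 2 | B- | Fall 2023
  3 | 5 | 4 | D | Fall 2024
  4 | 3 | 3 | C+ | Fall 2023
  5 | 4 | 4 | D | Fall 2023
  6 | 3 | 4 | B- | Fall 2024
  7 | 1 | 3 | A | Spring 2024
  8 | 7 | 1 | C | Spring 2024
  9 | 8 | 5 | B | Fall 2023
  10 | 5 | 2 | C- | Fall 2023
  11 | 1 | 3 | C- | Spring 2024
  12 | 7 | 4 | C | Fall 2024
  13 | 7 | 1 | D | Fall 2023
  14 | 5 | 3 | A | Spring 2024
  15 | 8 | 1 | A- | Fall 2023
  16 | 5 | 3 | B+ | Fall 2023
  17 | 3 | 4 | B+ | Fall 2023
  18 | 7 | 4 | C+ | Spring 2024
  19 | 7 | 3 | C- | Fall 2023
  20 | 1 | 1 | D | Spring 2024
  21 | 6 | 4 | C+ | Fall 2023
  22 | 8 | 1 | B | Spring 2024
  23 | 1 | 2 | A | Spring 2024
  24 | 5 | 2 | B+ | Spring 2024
SELECT p.name, COUNT(*) AS n FROM enrollments c JOIN students p ON c.student_id = p.id GROUP BY p.id, p.name ORDER BY n ASC

Execution result:
name | n
Frank Wilson | 1
Kate Williams | 1
Mia Brown | 4
Carol Johnson | 4
Leo Johnson | 4
Ivy Miller | 5
Olivia Johnson | 5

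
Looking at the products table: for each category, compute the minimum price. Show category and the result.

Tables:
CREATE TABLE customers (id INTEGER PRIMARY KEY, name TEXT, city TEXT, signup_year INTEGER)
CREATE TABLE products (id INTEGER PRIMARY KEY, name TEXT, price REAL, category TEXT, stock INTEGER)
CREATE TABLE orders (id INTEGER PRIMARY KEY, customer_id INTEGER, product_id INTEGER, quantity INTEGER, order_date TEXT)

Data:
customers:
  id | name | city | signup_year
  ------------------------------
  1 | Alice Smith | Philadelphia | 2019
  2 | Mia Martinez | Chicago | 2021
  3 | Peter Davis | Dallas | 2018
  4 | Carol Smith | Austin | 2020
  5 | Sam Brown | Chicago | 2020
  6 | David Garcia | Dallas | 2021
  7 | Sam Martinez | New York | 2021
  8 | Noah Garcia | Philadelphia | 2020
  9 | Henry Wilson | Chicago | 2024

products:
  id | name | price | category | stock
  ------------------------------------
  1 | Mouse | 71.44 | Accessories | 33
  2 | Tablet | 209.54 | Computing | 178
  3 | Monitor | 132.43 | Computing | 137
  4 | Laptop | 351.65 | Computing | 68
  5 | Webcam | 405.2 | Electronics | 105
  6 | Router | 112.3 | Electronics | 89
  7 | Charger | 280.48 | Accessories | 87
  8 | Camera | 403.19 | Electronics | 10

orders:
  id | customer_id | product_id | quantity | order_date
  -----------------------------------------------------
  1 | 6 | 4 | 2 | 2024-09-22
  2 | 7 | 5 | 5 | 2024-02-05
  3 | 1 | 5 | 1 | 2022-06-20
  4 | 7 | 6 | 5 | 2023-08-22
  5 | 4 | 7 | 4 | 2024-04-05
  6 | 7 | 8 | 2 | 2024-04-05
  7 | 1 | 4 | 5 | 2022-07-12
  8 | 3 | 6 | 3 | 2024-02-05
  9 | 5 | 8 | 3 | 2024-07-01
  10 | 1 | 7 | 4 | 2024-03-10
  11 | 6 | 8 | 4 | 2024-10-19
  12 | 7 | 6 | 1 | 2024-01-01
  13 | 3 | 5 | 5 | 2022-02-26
SELECT category, MIN(price) AS min_price FROM products GROUP BY category

Execution result:
category | min_price
Accessories | 71.44
Computing | 132.43
Electronics | 112.30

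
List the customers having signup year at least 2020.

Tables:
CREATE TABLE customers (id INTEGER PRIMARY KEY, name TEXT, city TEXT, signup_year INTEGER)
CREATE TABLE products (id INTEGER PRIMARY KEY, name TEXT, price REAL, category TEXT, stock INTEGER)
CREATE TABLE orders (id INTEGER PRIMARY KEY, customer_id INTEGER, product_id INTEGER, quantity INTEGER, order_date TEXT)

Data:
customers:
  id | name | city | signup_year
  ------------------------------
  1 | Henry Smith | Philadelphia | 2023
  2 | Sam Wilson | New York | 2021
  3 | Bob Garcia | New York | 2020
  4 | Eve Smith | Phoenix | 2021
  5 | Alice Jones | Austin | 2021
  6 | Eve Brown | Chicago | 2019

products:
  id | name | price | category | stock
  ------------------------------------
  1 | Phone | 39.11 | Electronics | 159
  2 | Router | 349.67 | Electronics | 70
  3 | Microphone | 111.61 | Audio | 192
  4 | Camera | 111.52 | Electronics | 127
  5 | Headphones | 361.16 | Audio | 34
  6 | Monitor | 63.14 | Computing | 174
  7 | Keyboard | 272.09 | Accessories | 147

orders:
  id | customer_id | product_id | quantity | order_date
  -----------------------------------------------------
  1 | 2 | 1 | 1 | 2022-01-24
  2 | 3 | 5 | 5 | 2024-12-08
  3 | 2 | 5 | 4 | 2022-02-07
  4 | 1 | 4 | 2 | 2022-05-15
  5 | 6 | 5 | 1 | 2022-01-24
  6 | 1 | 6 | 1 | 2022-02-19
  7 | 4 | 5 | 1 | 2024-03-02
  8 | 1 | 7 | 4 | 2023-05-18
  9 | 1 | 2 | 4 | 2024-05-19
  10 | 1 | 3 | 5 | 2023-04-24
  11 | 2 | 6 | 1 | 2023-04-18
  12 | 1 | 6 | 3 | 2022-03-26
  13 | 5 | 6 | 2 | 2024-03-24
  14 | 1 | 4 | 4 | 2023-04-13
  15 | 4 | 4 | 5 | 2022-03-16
SELECT name, signup_year FROM customers WHERE signup_year >= 2020

Execution result:
name | signup_year
Henry Smith | 2023
Sam Wilson | 2021
Bob Garcia | 2020
Eve Smith | 2021
Alice Jones | 2021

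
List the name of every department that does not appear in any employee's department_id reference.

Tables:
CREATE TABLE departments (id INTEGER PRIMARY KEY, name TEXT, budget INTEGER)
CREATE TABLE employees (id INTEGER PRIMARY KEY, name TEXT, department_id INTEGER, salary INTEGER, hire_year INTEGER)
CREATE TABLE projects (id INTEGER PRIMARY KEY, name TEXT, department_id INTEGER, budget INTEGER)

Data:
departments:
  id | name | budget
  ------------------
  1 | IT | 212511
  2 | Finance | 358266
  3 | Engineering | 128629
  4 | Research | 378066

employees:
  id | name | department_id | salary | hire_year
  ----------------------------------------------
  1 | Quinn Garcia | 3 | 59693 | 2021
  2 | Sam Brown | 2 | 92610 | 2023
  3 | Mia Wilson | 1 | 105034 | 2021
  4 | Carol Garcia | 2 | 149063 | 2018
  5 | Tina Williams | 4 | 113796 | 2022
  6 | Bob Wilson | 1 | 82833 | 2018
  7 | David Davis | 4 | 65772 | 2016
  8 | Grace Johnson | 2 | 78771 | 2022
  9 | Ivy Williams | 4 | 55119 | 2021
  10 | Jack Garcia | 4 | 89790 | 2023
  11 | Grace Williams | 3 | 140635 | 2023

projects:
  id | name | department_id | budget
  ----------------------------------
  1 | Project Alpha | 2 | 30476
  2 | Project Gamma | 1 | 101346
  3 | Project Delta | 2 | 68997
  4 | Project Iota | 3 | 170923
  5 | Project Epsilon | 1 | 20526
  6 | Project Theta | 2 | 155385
SELECT p.name FROM departments p LEFT JOIN employees c ON c.department_id = p.id WHERE c.id IS NULL

Execution result:
(no rows)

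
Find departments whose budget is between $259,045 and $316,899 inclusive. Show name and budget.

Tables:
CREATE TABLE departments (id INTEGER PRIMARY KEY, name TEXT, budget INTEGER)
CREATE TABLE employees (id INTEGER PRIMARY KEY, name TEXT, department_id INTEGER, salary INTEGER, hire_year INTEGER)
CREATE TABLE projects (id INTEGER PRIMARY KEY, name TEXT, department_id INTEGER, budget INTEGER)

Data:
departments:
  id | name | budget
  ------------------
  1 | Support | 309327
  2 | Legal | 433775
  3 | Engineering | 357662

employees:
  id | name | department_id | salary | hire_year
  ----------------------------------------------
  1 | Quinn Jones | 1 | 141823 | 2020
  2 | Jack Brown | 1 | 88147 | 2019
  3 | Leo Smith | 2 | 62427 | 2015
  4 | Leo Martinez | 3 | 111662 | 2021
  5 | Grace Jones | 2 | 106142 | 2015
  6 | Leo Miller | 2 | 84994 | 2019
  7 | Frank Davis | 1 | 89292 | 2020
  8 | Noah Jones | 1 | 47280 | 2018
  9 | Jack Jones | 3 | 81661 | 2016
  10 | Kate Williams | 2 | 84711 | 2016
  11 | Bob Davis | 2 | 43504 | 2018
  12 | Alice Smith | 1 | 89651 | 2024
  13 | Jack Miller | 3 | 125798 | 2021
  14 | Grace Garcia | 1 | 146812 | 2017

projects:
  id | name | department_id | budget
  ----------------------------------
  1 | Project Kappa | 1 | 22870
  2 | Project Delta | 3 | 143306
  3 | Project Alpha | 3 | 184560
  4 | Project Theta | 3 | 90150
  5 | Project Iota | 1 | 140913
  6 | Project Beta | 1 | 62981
SELECT name, budget FROM departments WHERE budget BETWEEN 259045 AND 316899

Execution result:
name | budget
Support | 309327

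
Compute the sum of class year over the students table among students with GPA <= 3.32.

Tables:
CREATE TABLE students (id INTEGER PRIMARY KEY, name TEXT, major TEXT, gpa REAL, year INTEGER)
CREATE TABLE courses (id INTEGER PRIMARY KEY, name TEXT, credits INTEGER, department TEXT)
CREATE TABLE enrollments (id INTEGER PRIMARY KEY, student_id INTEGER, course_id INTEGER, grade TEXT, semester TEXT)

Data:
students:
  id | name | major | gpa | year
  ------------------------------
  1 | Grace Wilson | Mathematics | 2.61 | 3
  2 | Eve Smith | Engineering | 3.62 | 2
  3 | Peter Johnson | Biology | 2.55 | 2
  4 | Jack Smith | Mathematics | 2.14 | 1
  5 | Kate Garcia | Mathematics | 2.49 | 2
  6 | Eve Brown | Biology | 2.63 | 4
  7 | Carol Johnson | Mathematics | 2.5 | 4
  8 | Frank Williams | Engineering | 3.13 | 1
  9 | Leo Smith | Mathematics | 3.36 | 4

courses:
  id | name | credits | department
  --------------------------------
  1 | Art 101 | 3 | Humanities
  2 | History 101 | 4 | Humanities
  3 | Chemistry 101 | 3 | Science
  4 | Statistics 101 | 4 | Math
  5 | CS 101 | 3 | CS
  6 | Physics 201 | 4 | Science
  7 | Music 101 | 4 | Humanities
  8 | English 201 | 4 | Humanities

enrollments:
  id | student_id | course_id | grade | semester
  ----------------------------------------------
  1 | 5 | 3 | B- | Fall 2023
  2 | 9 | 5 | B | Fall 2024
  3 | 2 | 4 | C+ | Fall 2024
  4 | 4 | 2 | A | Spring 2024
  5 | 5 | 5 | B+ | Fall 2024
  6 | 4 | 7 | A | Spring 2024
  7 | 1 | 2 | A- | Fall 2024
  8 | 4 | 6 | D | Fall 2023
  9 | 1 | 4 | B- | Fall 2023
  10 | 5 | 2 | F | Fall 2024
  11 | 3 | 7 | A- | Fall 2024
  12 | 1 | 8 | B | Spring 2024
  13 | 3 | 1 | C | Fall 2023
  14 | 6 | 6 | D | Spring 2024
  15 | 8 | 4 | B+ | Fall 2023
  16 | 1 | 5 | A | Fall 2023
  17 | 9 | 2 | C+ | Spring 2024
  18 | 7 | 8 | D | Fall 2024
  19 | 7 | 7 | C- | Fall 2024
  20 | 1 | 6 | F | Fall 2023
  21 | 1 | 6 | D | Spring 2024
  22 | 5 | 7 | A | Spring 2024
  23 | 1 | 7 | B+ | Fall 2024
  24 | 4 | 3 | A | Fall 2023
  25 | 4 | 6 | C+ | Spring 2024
SELECT SUM(year) FROM students WHERE gpa <= 3.32

Execution result:
17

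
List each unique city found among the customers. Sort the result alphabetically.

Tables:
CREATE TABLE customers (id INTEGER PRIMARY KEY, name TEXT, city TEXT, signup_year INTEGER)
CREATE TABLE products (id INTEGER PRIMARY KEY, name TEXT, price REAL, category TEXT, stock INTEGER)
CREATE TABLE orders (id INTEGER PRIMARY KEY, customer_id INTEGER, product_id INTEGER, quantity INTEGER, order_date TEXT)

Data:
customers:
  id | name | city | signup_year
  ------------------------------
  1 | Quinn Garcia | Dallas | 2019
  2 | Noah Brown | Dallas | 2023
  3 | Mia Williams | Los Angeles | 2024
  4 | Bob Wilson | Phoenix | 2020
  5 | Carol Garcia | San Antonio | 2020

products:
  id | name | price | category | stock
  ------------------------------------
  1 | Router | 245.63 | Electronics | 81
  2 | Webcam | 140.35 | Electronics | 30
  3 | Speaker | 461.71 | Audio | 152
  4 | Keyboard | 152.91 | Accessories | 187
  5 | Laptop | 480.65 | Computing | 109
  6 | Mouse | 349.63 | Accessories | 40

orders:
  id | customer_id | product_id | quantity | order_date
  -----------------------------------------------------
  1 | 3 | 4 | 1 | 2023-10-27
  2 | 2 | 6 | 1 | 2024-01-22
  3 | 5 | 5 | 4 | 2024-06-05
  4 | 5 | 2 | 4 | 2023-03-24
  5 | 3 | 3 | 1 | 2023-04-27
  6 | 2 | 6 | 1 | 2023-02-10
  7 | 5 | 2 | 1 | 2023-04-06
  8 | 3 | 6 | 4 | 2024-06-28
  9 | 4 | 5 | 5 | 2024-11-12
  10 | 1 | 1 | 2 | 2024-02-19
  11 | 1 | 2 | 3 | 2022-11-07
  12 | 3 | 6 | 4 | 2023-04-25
SELECT DISTINCT city FROM customers ORDER BY city

Execution result:
city
Dallas
Los Angeles
Phoenix
San Antonio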